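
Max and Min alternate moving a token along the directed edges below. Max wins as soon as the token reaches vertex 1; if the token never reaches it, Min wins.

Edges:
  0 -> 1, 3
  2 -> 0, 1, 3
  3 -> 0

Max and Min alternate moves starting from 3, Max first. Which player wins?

Track states (vertex, player-to-move).
A0 = {(1,Max), (1,Min)}
A1: add {(0,Max), (2,Max)}.
A2: add {(3,Min)}.
A3 = A2; e.g. (0,Min) stays out. (3,Max) never enters ⇒ Min avoids the target.

Min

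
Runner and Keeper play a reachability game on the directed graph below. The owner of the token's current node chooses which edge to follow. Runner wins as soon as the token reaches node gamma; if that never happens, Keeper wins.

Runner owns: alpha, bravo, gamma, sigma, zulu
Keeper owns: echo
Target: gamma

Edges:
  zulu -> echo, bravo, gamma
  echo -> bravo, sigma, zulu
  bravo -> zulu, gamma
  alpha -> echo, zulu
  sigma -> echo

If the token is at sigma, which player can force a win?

A0 = {gamma}
A1: add {bravo, zulu} — bravo (Runner) has bravo→gamma; zulu (Runner) has zulu→gamma.
A2: add {alpha} — alpha (Runner) has alpha→zulu.
A3 = A2; e.g. echo (Keeper) can still go to sigma. Fixed point.
sigma never enters the attractor, so Keeper can avoid the target forever.

Keeper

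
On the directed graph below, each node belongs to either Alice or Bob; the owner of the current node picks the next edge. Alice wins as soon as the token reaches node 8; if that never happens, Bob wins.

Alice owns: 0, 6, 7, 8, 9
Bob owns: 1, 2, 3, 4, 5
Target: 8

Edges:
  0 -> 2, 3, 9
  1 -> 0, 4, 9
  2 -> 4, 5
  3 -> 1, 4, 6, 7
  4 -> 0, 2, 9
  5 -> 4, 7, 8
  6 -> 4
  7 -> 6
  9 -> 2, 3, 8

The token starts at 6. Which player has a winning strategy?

A0 = {8}
A1: add {9} — 9 (Alice) has 9→8.
A2: add {0} — 0 (Alice) has 0→9.
A3 = A2; e.g. 1 (Bob) can still go to 4. Fixed point.
6 never enters the attractor, so Bob can avoid the target forever.

Bob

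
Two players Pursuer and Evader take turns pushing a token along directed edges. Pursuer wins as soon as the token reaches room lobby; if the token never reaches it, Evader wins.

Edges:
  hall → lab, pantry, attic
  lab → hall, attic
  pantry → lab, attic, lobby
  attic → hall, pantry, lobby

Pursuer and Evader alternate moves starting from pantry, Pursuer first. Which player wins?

Pursuer

Track states (vertex, player-to-move).
A0 = {(lobby,Pursuer), (lobby,Evader)}
A1: add {(pantry,Pursuer), (attic,Pursuer)}.
(pantry,Pursuer) ∈ A1 ⇒ Pursuer forces the target.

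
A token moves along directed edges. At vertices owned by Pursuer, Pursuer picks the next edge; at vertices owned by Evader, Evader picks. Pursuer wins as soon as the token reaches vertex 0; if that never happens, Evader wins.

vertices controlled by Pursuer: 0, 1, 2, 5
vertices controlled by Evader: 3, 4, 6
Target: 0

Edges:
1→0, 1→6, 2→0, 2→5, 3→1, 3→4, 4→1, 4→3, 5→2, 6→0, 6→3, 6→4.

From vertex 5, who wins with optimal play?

Pursuer

A0 = {0}
A1: add {1, 2} — 1 (Pursuer) has 1→0; 2 (Pursuer) has 2→0.
A2: add {5} — 5 (Pursuer) has 5→2.
A3 = A2; e.g. 3 (Evader) can still go to 4. Fixed point.
5 ∈ A2, so Pursuer can force the target.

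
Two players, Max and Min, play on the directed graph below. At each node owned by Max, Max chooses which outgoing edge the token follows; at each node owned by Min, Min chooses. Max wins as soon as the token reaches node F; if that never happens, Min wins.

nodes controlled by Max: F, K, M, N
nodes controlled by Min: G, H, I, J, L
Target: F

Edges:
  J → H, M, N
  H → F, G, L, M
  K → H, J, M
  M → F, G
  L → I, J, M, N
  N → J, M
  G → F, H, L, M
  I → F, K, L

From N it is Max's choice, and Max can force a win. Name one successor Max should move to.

A0 = {F}
A1: add {M} — M (Max) has M→F.
A2: add {K, N} — K (Max) has K→M; N (Max) has N→M.
A3 = A2; e.g. G (Min) can still go to H. Fixed point.
From N, successor M is in the attractor (rank 1); the other successor J is not.

M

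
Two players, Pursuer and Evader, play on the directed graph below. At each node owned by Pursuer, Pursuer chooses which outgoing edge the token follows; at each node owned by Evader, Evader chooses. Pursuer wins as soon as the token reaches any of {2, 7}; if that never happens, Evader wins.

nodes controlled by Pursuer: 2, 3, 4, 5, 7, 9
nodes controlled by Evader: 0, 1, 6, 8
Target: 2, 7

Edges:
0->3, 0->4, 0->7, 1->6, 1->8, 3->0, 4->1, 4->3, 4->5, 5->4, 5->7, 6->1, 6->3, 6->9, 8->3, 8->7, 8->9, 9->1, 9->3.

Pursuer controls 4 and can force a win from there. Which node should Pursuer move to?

5

A0 = {2, 7}
A1: add {5} — 5 (Pursuer) has 5→7.
A2: add {4} — 4 (Pursuer) has 4→5.
A3 = A2; e.g. 0 (Evader) can still go to 3. Fixed point.
From 4, successor 5 is in the attractor (rank 1); the other successors 1, 3 are not.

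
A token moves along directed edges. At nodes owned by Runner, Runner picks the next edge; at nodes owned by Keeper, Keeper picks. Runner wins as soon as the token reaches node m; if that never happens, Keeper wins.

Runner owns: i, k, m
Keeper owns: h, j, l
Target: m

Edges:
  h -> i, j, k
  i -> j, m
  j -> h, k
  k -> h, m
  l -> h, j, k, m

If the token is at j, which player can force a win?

A0 = {m}
A1: add {i, k} — i (Runner) has i→m; k (Runner) has k→m.
A2 = A1; e.g. h (Keeper) can still go to j. Fixed point.
j never enters the attractor, so Keeper can avoid the target forever.

Keeper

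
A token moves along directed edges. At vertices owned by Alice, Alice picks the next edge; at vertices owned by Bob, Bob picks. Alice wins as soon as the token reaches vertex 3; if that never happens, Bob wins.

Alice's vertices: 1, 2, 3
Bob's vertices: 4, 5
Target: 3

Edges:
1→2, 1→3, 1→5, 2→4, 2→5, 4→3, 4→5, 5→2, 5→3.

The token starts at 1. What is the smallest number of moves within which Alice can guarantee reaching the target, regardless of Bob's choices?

A0 = {3}
A1: add {1} — 1 (Alice) has 1→3.
A2 = A1; e.g. 2 (Alice) has no edge into A1. Fixed point.
1 enters the attractor at level 1, so Alice can force the target in 1 move from there.

1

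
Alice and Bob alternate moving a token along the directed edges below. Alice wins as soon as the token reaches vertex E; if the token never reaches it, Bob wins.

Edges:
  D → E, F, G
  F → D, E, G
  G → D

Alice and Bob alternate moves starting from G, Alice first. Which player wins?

Track states (vertex, player-to-move).
A0 = {(E,Alice), (E,Bob)}
A1: add {(D,Alice), (F,Alice)}.
A2: add {(G,Bob)}.
A3 = A2; e.g. (D,Bob) stays out. (G,Alice) never enters ⇒ Bob avoids the target.

Bob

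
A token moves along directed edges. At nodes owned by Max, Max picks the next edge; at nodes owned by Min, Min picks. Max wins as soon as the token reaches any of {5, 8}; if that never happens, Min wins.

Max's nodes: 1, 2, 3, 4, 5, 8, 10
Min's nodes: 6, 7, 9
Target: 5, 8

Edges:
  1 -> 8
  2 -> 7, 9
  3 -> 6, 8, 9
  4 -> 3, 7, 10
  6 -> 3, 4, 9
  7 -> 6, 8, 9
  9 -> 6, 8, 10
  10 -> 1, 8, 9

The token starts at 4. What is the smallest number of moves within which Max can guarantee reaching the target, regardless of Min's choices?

A0 = {5, 8}
A1: add {1, 3, 10} — 1 (Max) has 1→8; 3 (Max) has 3→8; 10 (Max) has 10→8.
A2: add {4} — 4 (Max) has 4→3.
A3 = A2; e.g. 2 (Max) has no edge into A2. Fixed point.
4 enters the attractor at level 2, so Max can force the target in 2 moves from there.

2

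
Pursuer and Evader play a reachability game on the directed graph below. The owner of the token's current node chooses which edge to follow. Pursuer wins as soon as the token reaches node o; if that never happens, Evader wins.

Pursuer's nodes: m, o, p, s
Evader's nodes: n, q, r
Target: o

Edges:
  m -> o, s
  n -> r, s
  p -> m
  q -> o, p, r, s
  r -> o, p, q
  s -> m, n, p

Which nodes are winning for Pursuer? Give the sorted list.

m, o, p, s

A0 = {o}
A1: add {m} — m (Pursuer) has m→o.
A2: add {p, s} — p (Pursuer) has p→m; s (Pursuer) has s→m.
A3 = A2; e.g. n (Evader) can still go to r. Fixed point.
Pursuer's winning region = {m, o, p, s}.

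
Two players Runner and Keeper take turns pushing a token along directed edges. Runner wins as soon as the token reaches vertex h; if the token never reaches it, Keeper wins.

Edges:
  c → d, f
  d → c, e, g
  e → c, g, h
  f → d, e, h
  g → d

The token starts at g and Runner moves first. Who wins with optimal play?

Track states (vertex, player-to-move).
A0 = {(h,Runner), (h,Keeper)}
A1: add {(e,Runner), (f,Runner)}.
A2 = A1; e.g. (c,Runner) stays out. (g,Runner) never enters ⇒ Keeper avoids the target.

Keeper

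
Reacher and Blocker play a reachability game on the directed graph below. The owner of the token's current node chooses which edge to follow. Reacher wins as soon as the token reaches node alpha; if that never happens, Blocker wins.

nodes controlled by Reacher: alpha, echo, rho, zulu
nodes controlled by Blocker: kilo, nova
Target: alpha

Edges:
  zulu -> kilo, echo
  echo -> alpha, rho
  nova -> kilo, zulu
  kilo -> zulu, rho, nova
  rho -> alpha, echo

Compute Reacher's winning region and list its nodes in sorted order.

alpha, echo, rho, zulu

A0 = {alpha}
A1: add {echo, rho} — echo (Reacher) has echo→alpha; rho (Reacher) has rho→alpha.
A2: add {zulu} — zulu (Reacher) has zulu→echo.
A3 = A2; e.g. kilo (Blocker) can still go to nova. Fixed point.
Reacher's winning region = {alpha, echo, rho, zulu}.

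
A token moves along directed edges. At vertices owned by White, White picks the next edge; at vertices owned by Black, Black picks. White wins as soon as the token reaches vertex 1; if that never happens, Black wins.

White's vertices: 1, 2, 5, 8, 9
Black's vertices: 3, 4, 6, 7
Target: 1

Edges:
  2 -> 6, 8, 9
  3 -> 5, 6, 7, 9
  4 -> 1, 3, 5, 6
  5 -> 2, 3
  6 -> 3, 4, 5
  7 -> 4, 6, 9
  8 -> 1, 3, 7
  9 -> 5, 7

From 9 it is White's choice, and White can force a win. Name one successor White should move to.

A0 = {1}
A1: add {8} — 8 (White) has 8→1.
A2: add {2} — 2 (White) has 2→8.
A3: add {5} — 5 (White) has 5→2.
A4: add {9} — 9 (White) has 9→5.
A5 = A4; e.g. 3 (Black) can still go to 6. Fixed point.
From 9, successor 5 is in the attractor (rank 3); the other successor 7 is not.

5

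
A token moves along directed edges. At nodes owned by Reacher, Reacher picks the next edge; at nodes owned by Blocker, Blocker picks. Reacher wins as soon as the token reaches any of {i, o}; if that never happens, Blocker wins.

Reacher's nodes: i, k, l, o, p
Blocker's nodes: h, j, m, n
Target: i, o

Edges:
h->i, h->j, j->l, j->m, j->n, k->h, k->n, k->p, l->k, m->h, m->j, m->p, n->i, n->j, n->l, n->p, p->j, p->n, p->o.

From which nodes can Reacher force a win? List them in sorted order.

i, k, l, o, p

A0 = {i, o}
A1: add {p} — p (Reacher) has p→o.
A2: add {k} — k (Reacher) has k→p.
A3: add {l} — l (Reacher) has l→k.
A4 = A3; e.g. h (Blocker) can still go to j. Fixed point.
Reacher's winning region = {i, k, l, o, p}.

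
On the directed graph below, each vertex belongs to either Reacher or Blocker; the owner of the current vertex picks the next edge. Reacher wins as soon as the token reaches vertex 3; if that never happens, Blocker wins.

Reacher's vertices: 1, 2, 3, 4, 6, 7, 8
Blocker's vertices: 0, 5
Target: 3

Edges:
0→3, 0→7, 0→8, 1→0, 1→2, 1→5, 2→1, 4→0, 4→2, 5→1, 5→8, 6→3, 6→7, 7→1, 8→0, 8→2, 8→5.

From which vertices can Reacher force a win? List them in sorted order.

A0 = {3}
A1: add {6} — 6 (Reacher) has 6→3.
A2 = A1; e.g. 0 (Blocker) can still go to 7. Fixed point.
Reacher's winning region = {3, 6}.

3, 6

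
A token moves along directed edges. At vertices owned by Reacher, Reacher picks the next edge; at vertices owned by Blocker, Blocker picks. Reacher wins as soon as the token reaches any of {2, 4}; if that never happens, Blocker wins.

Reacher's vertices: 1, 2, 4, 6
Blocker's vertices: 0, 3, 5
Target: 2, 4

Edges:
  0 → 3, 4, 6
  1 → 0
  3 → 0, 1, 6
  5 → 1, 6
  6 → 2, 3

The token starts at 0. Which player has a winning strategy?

A0 = {2, 4}
A1: add {6} — 6 (Reacher) has 6→2.
A2 = A1; e.g. 0 (Blocker) can still go to 3. Fixed point.
0 never enters the attractor, so Blocker can avoid the target forever.

Blocker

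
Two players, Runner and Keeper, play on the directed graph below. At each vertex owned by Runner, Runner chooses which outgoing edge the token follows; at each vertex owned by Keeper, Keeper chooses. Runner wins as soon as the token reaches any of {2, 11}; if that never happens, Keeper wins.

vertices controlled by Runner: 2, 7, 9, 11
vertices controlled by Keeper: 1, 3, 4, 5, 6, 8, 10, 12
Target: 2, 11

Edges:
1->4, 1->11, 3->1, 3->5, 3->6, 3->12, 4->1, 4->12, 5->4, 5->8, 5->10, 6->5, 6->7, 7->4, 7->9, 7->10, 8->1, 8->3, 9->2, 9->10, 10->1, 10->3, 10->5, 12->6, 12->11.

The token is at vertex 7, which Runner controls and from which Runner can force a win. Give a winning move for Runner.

9

A0 = {2, 11}
A1: add {9} — 9 (Runner) has 9→2.
A2: add {7} — 7 (Runner) has 7→9.
A3 = A2; e.g. 1 (Keeper) can still go to 4. Fixed point.
From 7, successor 9 is in the attractor (rank 1); the other successors 4, 10 are not.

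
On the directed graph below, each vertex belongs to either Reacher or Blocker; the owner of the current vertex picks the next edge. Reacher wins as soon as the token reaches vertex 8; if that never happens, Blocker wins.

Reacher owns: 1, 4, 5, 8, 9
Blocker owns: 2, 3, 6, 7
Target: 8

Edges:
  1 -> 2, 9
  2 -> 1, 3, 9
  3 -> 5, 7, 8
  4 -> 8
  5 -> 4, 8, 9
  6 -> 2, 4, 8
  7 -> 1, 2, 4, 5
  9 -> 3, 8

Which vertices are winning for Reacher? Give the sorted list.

A0 = {8}
A1: add {4, 5, 9} — 4 (Reacher) has 4→8; 5 (Reacher) has 5→8; 9 (Reacher) has 9→8.
A2: add {1} — 1 (Reacher) has 1→9.
A3 = A2; e.g. 2 (Blocker) can still go to 3. Fixed point.
Reacher's winning region = {1, 4, 5, 8, 9}.

1, 4, 5, 8, 9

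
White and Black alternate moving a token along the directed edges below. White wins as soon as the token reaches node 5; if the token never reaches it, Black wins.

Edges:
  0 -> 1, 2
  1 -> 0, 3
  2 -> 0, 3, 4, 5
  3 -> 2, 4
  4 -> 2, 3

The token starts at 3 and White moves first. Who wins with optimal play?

Black

Track states (vertex, player-to-move).
A0 = {(5,White), (5,Black)}
A1: add {(2,White)}.
A2 = A1; e.g. (0,White) stays out. (3,White) never enters ⇒ Black avoids the target.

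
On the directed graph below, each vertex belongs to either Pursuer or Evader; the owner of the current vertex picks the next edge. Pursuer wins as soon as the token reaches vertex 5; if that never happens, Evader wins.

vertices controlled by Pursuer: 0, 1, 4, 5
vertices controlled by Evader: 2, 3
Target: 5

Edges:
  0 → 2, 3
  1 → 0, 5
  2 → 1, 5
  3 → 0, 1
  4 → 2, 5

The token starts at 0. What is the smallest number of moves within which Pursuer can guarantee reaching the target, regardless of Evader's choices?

A0 = {5}
A1: add {1, 4} — 1 (Pursuer) has 1→5; 4 (Pursuer) has 4→5.
A2: add {2} — 2 (Evader): all of {1, 5} already in.
A3: add {0} — 0 (Pursuer) has 0→2.
0 enters the attractor at level 3, so Pursuer can force the target in 3 moves from there.

3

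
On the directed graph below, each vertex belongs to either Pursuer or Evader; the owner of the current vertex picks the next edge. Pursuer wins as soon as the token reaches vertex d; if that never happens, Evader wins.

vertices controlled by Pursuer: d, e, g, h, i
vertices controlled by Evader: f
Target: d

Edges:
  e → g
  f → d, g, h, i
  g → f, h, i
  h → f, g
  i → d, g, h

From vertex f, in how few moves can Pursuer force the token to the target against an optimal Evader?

4

A0 = {d}
A1: add {i} — i (Pursuer) has i→d.
A2: add {g} — g (Pursuer) has g→i.
A3: add {e, h} — e (Pursuer) has e→g; h (Pursuer) has h→g.
A4: add {f} — f (Evader): all of {d, g, h, i} already in.
A4 = all vertices. Fixed point.
f enters the attractor at level 4, so Pursuer can force the target in 4 moves from there.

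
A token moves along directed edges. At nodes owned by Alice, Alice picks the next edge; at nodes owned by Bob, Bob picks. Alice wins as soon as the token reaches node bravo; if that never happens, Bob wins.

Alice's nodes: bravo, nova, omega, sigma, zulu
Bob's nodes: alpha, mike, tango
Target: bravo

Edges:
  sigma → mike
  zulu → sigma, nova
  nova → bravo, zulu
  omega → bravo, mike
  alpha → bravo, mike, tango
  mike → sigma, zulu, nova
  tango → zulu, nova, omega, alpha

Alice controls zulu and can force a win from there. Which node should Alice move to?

nova

A0 = {bravo}
A1: add {nova, omega} — nova (Alice) has nova→bravo; omega (Alice) has omega→bravo.
A2: add {zulu} — zulu (Alice) has zulu→nova.
A3 = A2; e.g. sigma (Alice) has no edge into A2. Fixed point.
From zulu, successor nova is in the attractor (rank 1); the other successor sigma is not.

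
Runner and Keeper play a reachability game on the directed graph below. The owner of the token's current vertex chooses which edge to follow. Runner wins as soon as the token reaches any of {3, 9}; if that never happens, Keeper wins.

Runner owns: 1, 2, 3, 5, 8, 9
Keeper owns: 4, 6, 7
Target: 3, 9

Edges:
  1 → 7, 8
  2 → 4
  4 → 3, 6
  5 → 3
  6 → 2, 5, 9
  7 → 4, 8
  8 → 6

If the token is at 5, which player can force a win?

A0 = {3, 9}
A1: add {5} — 5 (Runner) has 5→3.
A2 = A1; e.g. 1 (Runner) has no edge into A1. Fixed point.
5 ∈ A1, so Runner can force the target.

Runner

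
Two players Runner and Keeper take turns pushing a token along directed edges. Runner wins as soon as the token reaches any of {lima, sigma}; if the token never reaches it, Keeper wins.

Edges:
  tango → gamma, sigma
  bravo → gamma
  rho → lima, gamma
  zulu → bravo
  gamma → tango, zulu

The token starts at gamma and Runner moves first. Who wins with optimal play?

Track states (vertex, player-to-move).
A0 = {(lima,Runner), (lima,Keeper), (sigma,Runner), (sigma,Keeper)}
A1: add {(tango,Runner), (rho,Runner)}.
A2 = A1; e.g. (tango,Keeper) stays out. (gamma,Runner) never enters ⇒ Keeper avoids the target.

Keeper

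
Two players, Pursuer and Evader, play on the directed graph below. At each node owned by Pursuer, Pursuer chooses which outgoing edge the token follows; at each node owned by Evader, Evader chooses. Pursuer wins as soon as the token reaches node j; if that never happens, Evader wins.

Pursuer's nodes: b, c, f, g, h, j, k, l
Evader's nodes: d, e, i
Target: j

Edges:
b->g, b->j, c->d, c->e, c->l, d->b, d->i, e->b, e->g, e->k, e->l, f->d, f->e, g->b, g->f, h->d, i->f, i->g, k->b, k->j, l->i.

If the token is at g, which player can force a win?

A0 = {j}
A1: add {b, k} — b (Pursuer) has b→j; k (Pursuer) has k→j.
A2: add {g} — g (Pursuer) has g→b.
A3 = A2; e.g. c (Pursuer) has no edge into A2. Fixed point.
g ∈ A2, so Pursuer can force the target.

Pursuer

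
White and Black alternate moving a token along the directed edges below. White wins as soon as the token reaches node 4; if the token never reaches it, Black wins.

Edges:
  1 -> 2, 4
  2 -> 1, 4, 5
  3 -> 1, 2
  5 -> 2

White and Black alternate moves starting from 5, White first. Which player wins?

Black

Track states (vertex, player-to-move).
A0 = {(4,White), (4,Black)}
A1: add {(1,White), (2,White)}.
A2: add {(1,Black), (3,Black), (5,Black)}.
A3: add {(3,White)}.
A4 = A3; e.g. (2,Black) stays out. (5,White) never enters ⇒ Black avoids the target.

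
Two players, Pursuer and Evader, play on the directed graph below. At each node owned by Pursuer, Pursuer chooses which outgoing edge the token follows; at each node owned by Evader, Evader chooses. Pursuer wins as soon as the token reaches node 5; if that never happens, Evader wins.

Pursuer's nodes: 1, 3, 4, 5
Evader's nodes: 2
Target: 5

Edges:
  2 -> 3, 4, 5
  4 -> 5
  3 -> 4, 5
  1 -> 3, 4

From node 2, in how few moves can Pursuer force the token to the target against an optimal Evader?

2

A0 = {5}
A1: add {3, 4} — 3 (Pursuer) has 3→5; 4 (Pursuer) has 4→5.
A2: add {1, 2} — 1 (Pursuer) has 1→3; 2 (Evader): all of {3, 4, 5} already in.
A2 = all vertices. Fixed point.
2 enters the attractor at level 2, so Pursuer can force the target in 2 moves from there.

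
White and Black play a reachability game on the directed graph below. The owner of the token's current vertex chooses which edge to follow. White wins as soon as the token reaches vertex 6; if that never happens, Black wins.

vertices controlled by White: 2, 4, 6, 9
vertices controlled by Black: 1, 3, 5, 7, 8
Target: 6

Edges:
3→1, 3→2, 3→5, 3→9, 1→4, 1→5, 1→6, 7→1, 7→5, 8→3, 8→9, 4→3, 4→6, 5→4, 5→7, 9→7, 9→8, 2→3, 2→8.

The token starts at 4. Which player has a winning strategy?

A0 = {6}
A1: add {4} — 4 (White) has 4→6.
A2 = A1; e.g. 1 (Black) can still go to 5. Fixed point.
4 ∈ A1, so White can force the target.

White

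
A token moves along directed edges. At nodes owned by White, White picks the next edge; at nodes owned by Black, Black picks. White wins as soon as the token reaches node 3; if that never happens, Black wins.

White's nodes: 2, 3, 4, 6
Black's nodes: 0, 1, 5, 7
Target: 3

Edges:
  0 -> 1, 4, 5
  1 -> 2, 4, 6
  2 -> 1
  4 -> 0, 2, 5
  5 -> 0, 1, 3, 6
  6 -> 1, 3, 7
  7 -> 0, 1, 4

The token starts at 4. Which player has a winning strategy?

Black

A0 = {3}
A1: add {6} — 6 (White) has 6→3.
A2 = A1; e.g. 0 (Black) can still go to 1. Fixed point.
4 never enters the attractor, so Black can avoid the target forever.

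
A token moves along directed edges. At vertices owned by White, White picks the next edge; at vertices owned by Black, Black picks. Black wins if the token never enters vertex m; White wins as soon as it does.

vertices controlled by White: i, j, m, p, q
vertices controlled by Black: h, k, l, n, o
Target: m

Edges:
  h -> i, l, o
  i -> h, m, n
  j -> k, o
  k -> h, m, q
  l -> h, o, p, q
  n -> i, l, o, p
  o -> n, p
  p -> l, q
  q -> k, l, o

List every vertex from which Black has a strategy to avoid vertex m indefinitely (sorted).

h, j, k, l, n, o, p, q

A0 = {m}
A1: add {i} — i (White) has i→m.
A2 = A1; e.g. h (Black) can still go to l. Fixed point.
White's attractor = {i, m}; Black avoids the target exactly from the complement.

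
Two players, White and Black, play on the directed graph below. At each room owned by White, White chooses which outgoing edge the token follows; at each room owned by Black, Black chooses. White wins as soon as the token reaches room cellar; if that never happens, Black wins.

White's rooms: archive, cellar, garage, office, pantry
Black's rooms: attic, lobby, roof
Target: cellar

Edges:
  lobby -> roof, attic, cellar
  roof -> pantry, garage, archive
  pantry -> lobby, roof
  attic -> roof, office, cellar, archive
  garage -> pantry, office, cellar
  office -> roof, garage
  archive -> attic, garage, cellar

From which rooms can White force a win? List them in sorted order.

archive, cellar, garage, office

A0 = {cellar}
A1: add {archive, garage} — garage (White) has garage→cellar; archive (White) has archive→cellar.
A2: add {office} — office (White) has office→garage.
A3 = A2; e.g. lobby (Black) can still go to roof. Fixed point.
White's winning region = {archive, cellar, garage, office}.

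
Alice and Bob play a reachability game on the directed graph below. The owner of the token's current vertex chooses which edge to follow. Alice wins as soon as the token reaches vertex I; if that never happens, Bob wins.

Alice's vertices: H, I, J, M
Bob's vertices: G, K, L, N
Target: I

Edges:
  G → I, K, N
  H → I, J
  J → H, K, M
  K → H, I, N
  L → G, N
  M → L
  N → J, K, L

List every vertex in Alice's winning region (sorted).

A0 = {I}
A1: add {H} — H (Alice) has H→I.
A2: add {J} — J (Alice) has J→H.
A3 = A2; e.g. G (Bob) can still go to K. Fixed point.
Alice's winning region = {H, I, J}.

H, I, J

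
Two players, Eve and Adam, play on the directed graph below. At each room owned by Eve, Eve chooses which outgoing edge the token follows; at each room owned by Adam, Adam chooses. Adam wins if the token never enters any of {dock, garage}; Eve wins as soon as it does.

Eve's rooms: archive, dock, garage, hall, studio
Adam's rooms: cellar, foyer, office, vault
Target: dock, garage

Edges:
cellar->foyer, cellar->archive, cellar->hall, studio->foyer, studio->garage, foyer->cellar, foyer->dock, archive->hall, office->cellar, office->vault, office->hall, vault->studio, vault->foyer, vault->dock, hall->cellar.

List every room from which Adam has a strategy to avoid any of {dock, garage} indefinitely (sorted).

archive, cellar, foyer, hall, office, vault

A0 = {dock, garage}
A1: add {studio} — studio (Eve) has studio→garage.
A2 = A1; e.g. cellar (Adam) can still go to foyer. Fixed point.
Eve's attractor = {dock, garage, studio}; Adam avoids the target exactly from the complement.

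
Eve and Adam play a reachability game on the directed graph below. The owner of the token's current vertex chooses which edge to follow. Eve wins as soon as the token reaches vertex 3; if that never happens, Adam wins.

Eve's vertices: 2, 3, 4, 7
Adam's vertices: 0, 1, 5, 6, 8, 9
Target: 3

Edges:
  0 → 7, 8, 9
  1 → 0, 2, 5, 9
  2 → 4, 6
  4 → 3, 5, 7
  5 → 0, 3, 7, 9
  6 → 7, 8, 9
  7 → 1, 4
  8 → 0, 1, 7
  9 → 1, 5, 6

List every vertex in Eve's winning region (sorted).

A0 = {3}
A1: add {4} — 4 (Eve) has 4→3.
A2: add {2, 7} — 2 (Eve) has 2→4; 7 (Eve) has 7→4.
A3 = A2; e.g. 0 (Adam) can still go to 8. Fixed point.
Eve's winning region = {2, 3, 4, 7}.

2, 3, 4, 7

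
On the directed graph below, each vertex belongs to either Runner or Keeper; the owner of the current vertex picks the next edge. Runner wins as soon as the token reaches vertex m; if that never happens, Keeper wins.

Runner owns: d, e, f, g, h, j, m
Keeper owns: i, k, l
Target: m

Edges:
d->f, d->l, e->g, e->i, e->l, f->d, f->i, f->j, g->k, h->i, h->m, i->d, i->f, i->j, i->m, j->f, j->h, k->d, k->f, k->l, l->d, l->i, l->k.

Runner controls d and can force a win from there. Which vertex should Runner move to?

A0 = {m}
A1: add {h} — h (Runner) has h→m.
A2: add {j} — j (Runner) has j→h.
A3: add {f} — f (Runner) has f→j.
A4: add {d} — d (Runner) has d→f.
A5: add {i} — i (Keeper): all of {d, f, j, m} already in.
A6: add {e} — e (Runner) has e→i.
A7 = A6; e.g. g (Runner) has no edge into A6. Fixed point.
From d, successor f is in the attractor (rank 3); the other successor l is not.

f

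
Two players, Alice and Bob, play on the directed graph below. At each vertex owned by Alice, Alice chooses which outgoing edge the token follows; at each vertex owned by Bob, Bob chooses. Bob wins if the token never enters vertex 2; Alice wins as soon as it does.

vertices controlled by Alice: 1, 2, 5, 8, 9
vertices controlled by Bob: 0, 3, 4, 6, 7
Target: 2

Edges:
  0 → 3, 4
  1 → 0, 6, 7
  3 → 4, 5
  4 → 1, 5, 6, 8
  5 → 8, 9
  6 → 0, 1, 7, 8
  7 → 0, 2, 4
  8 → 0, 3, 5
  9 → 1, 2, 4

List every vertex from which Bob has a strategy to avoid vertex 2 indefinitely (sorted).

0, 1, 3, 4, 6, 7

A0 = {2}
A1: add {9} — 9 (Alice) has 9→2.
A2: add {5} — 5 (Alice) has 5→9.
A3: add {8} — 8 (Alice) has 8→5.
A4 = A3; e.g. 0 (Bob) can still go to 3. Fixed point.
Alice's attractor = {2, 5, 8, 9}; Bob avoids the target exactly from the complement.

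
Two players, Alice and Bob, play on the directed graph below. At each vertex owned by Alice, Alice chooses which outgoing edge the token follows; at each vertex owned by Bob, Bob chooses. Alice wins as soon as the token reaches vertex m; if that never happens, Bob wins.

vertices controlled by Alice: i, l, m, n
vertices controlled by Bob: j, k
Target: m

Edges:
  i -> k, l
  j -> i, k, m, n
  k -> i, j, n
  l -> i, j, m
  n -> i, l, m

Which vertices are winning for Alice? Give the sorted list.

A0 = {m}
A1: add {l, n} — l (Alice) has l→m; n (Alice) has n→m.
A2: add {i} — i (Alice) has i→l.
A3 = A2; e.g. j (Bob) can still go to k. Fixed point.
Alice's winning region = {i, l, m, n}.

i, l, m, n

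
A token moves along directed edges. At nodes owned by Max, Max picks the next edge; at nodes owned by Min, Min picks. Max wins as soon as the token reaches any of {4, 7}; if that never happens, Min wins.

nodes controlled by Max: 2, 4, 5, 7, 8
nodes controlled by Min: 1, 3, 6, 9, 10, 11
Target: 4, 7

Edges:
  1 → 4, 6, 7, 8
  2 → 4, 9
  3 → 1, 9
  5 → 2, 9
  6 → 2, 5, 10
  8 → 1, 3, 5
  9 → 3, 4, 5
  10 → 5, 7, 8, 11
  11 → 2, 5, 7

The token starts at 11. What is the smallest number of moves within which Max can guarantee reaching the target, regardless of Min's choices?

A0 = {4, 7}
A1: add {2} — 2 (Max) has 2→4.
A2: add {5} — 5 (Max) has 5→2.
A3: add {8, 11} — 8 (Max) has 8→5; 11 (Min): all of {2, 5, 7} already in.
11 enters the attractor at level 3, so Max can force the target in 3 moves from there.

3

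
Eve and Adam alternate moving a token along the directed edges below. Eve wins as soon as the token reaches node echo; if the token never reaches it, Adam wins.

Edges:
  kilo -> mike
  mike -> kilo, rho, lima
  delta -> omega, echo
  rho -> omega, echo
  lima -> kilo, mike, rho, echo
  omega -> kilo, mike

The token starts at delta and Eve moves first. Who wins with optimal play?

Eve

Track states (vertex, player-to-move).
A0 = {(echo,Eve), (echo,Adam)}
A1: add {(delta,Eve), (rho,Eve), (lima,Eve)}.
(delta,Eve) ∈ A1 ⇒ Eve forces the target.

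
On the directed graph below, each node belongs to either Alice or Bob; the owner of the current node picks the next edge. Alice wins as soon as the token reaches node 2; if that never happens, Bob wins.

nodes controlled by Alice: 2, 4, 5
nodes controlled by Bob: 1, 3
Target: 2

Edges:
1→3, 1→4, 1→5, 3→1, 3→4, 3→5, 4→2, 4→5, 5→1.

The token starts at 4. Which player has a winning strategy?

A0 = {2}
A1: add {4} — 4 (Alice) has 4→2.
A2 = A1; e.g. 1 (Bob) can still go to 3. Fixed point.
4 ∈ A1, so Alice can force the target.

Alice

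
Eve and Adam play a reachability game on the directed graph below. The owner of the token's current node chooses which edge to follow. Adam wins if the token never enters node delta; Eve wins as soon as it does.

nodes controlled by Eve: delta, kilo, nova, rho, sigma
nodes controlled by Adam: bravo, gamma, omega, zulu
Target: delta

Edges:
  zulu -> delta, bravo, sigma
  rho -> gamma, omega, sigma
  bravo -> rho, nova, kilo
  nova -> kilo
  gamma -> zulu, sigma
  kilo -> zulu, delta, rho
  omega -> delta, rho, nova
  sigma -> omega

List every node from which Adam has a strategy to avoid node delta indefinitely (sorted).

A0 = {delta}
A1: add {kilo} — kilo (Eve) has kilo→delta.
A2: add {nova} — nova (Eve) has nova→kilo.
A3 = A2; e.g. zulu (Adam) can still go to bravo. Fixed point.
Eve's attractor = {delta, kilo, nova}; Adam avoids the target exactly from the complement.

bravo, gamma, omega, rho, sigma, zulu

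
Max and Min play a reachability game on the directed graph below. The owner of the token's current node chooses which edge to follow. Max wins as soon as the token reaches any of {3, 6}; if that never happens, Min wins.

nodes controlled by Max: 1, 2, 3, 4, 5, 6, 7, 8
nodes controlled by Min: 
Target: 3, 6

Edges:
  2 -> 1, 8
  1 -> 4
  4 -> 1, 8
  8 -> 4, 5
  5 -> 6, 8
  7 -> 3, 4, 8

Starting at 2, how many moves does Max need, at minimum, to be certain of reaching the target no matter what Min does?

3

A0 = {3, 6}
A1: add {5, 7} — 5 (Max) has 5→6; 7 (Max) has 7→3.
A2: add {8} — 8 (Max) has 8→5.
A3: add {2, 4} — 2 (Max) has 2→8; 4 (Max) has 4→8.
2 enters the attractor at level 3, so Max can force the target in 3 moves from there.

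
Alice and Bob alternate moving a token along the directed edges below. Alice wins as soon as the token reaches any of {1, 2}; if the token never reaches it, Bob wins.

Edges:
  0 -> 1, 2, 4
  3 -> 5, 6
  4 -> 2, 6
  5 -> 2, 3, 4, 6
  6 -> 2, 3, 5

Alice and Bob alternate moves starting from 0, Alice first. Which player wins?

Track states (vertex, player-to-move).
A0 = {(1,Alice), (1,Bob), (2,Alice), (2,Bob)}
A1: add {(0,Alice), (4,Alice), (5,Alice), (6,Alice)}.
(0,Alice) ∈ A1 ⇒ Alice forces the target.

Alice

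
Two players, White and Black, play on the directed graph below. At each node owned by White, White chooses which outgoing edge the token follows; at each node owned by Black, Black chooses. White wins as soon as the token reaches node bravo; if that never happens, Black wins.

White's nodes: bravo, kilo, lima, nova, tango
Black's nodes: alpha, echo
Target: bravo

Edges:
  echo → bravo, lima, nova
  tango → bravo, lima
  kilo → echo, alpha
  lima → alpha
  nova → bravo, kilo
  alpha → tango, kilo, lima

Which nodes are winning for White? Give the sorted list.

A0 = {bravo}
A1: add {nova, tango} — tango (White) has tango→bravo; nova (White) has nova→bravo.
A2 = A1; e.g. echo (Black) can still go to lima. Fixed point.
White's winning region = {bravo, nova, tango}.

bravo, nova, tango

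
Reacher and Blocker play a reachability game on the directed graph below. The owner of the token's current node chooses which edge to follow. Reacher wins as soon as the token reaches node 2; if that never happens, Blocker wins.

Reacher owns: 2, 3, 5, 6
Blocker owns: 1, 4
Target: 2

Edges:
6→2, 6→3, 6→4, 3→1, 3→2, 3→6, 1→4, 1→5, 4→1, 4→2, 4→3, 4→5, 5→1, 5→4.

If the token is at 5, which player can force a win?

Blocker

A0 = {2}
A1: add {3, 6} — 3 (Reacher) has 3→2; 6 (Reacher) has 6→2.
A2 = A1; e.g. 1 (Blocker) can still go to 4. Fixed point.
5 never enters the attractor, so Blocker can avoid the target forever.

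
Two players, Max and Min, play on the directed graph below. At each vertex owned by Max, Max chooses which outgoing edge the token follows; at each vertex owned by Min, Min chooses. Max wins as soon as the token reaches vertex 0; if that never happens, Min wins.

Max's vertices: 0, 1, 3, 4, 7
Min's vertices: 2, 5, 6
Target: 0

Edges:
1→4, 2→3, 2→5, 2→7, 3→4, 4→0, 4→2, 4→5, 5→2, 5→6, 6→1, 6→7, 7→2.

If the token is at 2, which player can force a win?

A0 = {0}
A1: add {4} — 4 (Max) has 4→0.
A2: add {1, 3} — 1 (Max) has 1→4; 3 (Max) has 3→4.
A3 = A2; e.g. 2 (Min) can still go to 5. Fixed point.
2 never enters the attractor, so Min can avoid the target forever.

Min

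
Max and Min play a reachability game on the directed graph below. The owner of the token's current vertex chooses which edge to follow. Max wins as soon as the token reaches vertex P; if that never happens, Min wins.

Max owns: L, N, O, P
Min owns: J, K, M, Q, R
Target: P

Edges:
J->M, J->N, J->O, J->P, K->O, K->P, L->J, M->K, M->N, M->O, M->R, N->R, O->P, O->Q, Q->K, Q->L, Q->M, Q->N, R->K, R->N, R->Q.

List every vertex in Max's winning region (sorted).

K, O, P

A0 = {P}
A1: add {O} — O (Max) has O→P.
A2: add {K} — K (Min): all of {O, P} already in.
A3 = A2; e.g. J (Min) can still go to M. Fixed point.
Max's winning region = {K, O, P}.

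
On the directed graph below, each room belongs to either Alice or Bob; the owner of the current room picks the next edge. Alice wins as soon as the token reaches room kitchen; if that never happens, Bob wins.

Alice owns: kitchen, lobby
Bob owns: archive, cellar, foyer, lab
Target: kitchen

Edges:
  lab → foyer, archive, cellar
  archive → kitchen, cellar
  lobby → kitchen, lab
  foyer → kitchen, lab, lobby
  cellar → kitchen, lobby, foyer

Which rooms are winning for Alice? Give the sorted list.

kitchen, lobby

A0 = {kitchen}
A1: add {lobby} — lobby (Alice) has lobby→kitchen.
A2 = A1; e.g. lab (Bob) can still go to foyer. Fixed point.
Alice's winning region = {kitchen, lobby}.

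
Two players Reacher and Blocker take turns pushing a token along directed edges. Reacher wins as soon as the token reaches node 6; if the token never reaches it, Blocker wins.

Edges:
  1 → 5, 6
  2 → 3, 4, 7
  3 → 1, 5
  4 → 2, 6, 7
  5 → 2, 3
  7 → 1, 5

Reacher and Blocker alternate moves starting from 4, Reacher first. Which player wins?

Track states (vertex, player-to-move).
A0 = {(6,Reacher), (6,Blocker)}
A1: add {(1,Reacher), (4,Reacher)}.
(4,Reacher) ∈ A1 ⇒ Reacher forces the target.

Reacher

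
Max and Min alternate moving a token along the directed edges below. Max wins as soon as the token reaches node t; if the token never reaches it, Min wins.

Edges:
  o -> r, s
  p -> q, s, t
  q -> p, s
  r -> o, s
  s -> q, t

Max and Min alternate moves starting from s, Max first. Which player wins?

Max

Track states (vertex, player-to-move).
A0 = {(t,Max), (t,Min)}
A1: add {(p,Max), (s,Max)}.
(s,Max) ∈ A1 ⇒ Max forces the target.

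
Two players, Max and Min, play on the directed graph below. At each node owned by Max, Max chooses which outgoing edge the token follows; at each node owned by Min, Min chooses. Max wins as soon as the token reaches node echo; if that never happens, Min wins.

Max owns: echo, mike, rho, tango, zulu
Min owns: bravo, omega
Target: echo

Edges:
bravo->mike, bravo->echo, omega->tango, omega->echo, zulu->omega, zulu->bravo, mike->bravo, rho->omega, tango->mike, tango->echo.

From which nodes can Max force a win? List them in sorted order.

A0 = {echo}
A1: add {tango} — tango (Max) has tango→echo.
A2: add {omega} — omega (Min): all of {tango, echo} already in.
A3: add {rho, zulu} — zulu (Max) has zulu→omega; rho (Max) has rho→omega.
A4 = A3; e.g. mike (Max) has no edge into A3. Fixed point.
Max's winning region = {echo, omega, rho, tango, zulu}.

echo, omega, rho, tango, zulu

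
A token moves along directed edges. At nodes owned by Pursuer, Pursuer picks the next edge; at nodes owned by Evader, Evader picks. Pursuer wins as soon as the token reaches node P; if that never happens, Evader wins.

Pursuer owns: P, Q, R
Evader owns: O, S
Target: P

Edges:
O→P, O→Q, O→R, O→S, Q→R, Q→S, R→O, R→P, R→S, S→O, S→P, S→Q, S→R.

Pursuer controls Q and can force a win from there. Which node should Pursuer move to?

R

A0 = {P}
A1: add {R} — R (Pursuer) has R→P.
A2: add {Q} — Q (Pursuer) has Q→R.
A3 = A2; e.g. O (Evader) can still go to S. Fixed point.
From Q, successor R is in the attractor (rank 1); the other successor S is not.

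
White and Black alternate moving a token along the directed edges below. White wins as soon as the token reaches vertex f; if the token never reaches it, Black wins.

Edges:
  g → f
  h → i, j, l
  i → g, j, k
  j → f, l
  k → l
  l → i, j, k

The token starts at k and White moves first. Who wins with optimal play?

Track states (vertex, player-to-move).
A0 = {(f,White), (f,Black)}
A1: add {(g,White), (g,Black), (j,White)}.
A2: add {(i,White)}.
A3 = A2; e.g. (h,White) stays out. (k,White) never enters ⇒ Black avoids the target.

Black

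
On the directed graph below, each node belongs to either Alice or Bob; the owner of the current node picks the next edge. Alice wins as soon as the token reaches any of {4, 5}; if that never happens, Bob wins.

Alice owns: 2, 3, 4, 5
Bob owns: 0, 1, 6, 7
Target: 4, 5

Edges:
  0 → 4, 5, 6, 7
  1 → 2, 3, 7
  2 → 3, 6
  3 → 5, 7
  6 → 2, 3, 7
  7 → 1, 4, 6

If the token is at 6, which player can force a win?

A0 = {4, 5}
A1: add {3} — 3 (Alice) has 3→5.
A2: add {2} — 2 (Alice) has 2→3.
A3 = A2; e.g. 0 (Bob) can still go to 6. Fixed point.
6 never enters the attractor, so Bob can avoid the target forever.

Bob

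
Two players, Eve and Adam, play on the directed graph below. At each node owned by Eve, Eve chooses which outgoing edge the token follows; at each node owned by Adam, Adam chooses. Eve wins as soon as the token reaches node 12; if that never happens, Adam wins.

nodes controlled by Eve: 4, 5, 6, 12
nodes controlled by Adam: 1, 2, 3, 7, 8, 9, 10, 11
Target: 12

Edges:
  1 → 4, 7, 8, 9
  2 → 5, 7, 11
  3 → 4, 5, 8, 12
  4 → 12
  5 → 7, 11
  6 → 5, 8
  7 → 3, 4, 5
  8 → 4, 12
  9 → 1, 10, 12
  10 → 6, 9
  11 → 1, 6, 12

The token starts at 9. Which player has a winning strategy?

Adam

A0 = {12}
A1: add {4} — 4 (Eve) has 4→12.
A2: add {8} — 8 (Adam): all of {4, 12} already in.
A3: add {6} — 6 (Eve) has 6→8.
A4 = A3; e.g. 1 (Adam) can still go to 7. Fixed point.
9 never enters the attractor, so Adam can avoid the target forever.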